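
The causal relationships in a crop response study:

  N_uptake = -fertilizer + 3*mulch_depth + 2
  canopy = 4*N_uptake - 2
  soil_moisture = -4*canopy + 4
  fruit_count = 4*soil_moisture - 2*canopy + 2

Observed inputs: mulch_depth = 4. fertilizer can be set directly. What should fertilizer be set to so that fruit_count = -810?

Substituting into the N_uptake equation gives N_uptake = -fertilizer + 14.
This gives canopy = -4*fertilizer + 54.
This gives soil_moisture = 16*fertilizer - 212.
This gives fruit_count = 72*fertilizer - 954.
Solve 72*fertilizer - 954 = -810: fertilizer = (-810 + 954) / 72 = 2.

fertilizer = 2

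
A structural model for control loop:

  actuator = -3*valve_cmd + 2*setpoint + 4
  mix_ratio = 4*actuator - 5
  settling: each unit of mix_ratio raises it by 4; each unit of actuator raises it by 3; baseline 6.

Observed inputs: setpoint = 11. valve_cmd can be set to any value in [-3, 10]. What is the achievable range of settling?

-90 to 651

Substituting into the actuator equation gives actuator = -3*valve_cmd + 26.
So mix_ratio = -12*valve_cmd + 99.
So settling = -57*valve_cmd + 480.
Linear in valve_cmd, so extremes are at the endpoints: valve_cmd = -3 gives settling = 651; valve_cmd = 10 gives settling = -90.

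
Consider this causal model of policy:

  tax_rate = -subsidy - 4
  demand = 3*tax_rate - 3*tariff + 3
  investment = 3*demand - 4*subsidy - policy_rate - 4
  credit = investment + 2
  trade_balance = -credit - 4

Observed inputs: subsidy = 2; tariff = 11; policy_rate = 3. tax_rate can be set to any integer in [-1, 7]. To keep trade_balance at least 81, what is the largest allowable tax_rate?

Intervening on tax_rate fixes its value directly, overriding its dependence on subsidy.
Substituting into the demand equation gives demand = 3*tax_rate - 30.
Substituting into the investment equation gives investment = 9*tax_rate - 105.
So credit = 9*tax_rate - 103.
Substituting into the trade_balance equation gives trade_balance = -9*tax_rate + 99.
Require -9*tax_rate + 99 ≥ 81, so tax_rate ≤ 2.
The largest integer in [-1, 7] satisfying this is 2.

tax_rate = 2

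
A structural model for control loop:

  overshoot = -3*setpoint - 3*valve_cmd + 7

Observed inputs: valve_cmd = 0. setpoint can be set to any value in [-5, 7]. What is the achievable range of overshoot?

-14 to 22

Substituting into the overshoot equation gives overshoot = -3*setpoint + 7.
Linear in setpoint, so extremes are at the endpoints: setpoint = -5 gives overshoot = 22; setpoint = 7 gives overshoot = -14.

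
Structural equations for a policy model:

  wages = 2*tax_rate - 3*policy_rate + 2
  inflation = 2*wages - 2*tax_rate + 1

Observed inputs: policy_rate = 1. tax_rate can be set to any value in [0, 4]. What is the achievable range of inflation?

Substituting into the wages equation gives wages = 2*tax_rate - 1.
Substituting into the inflation equation gives inflation = 2*tax_rate - 1.
Linear in tax_rate, so extremes are at the endpoints: tax_rate = 0 gives inflation = -1; tax_rate = 4 gives inflation = 7.

-1 to 7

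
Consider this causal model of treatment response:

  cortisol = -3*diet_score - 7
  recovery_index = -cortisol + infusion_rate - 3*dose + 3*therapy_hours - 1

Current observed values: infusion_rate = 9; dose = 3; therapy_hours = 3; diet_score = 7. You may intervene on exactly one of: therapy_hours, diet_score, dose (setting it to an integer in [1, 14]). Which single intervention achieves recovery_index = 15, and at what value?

Intervening on therapy_hours: recovery_index = 3*therapy_hours + 27. Reaching 15 requires therapy_hours = -4, outside [1, 14].
Intervening on diet_score: recovery_index = 3*diet_score + 15. Reaching 15 requires diet_score = 0, outside [1, 14].
Intervening on dose: with other inputs at their observed values, recovery_index = -3*dose + 45. Solving for 15 gives dose = 10, within [1, 14].

set dose = 10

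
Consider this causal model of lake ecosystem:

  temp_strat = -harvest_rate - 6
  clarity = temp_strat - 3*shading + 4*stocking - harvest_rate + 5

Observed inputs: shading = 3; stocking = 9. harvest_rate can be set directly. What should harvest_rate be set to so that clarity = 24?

Substituting into the clarity equation gives clarity = -2*harvest_rate + 26.
Solve -2*harvest_rate + 26 = 24: harvest_rate = (24 - 26) / -2 = 1.

harvest_rate = 1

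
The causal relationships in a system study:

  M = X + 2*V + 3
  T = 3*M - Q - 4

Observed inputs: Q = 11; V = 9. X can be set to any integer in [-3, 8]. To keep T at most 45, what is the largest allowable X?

X = -1

Substituting into the M equation gives M = X + 21.
So T = 3*X + 48.
Require 3*X + 48 ≤ 45, so X ≤ -1.
The largest integer in [-3, 8] satisfying this is -1.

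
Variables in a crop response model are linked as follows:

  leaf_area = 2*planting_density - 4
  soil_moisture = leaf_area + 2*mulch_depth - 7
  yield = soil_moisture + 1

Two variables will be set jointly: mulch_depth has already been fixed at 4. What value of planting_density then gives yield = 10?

With mulch_depth held at 4:
Substituting into the soil_moisture equation gives soil_moisture = 2*planting_density - 3.
So yield = 2*planting_density - 2.
Solve 2*planting_density - 2 = 10: planting_density = (10 + 2) / 2 = 6.

planting_density = 6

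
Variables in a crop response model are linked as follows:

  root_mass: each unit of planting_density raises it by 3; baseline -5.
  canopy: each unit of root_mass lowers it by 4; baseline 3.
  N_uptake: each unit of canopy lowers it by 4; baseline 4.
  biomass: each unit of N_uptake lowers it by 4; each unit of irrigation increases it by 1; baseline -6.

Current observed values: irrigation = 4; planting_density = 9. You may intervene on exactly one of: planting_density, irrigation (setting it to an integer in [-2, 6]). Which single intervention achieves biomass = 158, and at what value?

set planting_density = 1

Intervening on planting_density: with other inputs at their observed values, biomass = -192*planting_density + 350. Solving for 158 gives planting_density = 1, within [-2, 6].
Intervening on irrigation: biomass = irrigation - 1382. Reaching 158 requires irrigation = 1540, outside [-2, 6].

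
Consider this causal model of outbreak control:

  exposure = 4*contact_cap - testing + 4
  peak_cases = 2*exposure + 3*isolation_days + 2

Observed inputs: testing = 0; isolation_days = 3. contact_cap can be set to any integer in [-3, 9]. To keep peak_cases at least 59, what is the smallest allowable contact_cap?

contact_cap = 5

Substituting into the exposure equation gives exposure = 4*contact_cap + 4.
This gives peak_cases = 8*contact_cap + 19.
Require 8*contact_cap + 19 ≥ 59, so contact_cap ≥ 5.
The smallest integer in [-3, 9] satisfying this is 5.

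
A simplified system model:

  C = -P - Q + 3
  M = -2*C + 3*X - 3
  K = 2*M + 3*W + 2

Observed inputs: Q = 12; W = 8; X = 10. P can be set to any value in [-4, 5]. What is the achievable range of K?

Substituting into the C equation gives C = -P - 9.
This gives M = 2*P + 45.
Substituting into the K equation gives K = 4*P + 116.
Linear in P, so extremes are at the endpoints: P = -4 gives K = 100; P = 5 gives K = 136.

100 to 136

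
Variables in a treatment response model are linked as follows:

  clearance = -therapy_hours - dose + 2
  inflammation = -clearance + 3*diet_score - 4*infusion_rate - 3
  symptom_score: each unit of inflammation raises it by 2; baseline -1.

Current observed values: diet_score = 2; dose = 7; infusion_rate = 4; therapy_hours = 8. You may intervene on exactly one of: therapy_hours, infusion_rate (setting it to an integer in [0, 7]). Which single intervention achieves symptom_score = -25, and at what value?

set infusion_rate = 7

Intervening on therapy_hours: symptom_score = 2*therapy_hours - 17. Reaching -25 requires therapy_hours = -4, outside [0, 7].
Intervening on infusion_rate: with other inputs at their observed values, symptom_score = -8*infusion_rate + 31. Solving for -25 gives infusion_rate = 7, within [0, 7].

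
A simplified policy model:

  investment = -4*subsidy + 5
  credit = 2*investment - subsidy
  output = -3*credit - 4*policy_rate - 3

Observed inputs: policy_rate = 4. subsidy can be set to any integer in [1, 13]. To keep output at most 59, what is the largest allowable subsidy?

Substituting into the credit equation gives credit = -9*subsidy + 10.
output becomes 27*subsidy - 49.
Require 27*subsidy - 49 ≤ 59, so subsidy ≤ 4.
The largest integer in [1, 13] satisfying this is 4.

subsidy = 4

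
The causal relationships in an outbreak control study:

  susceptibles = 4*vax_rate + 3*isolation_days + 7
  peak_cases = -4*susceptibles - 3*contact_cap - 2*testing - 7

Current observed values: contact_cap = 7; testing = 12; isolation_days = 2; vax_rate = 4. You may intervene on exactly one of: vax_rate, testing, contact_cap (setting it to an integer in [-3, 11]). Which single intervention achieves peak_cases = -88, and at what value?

Intervening on vax_rate: with other inputs at their observed values, peak_cases = -16*vax_rate - 104. Solving for -88 gives vax_rate = -1, within [-3, 11].
Intervening on testing: peak_cases = -2*testing - 144. Reaching -88 requires testing = -28, outside [-3, 11].
Intervening on contact_cap: peak_cases = -3*contact_cap - 147. Reaching -88 requires contact_cap = -59/3, not an integer.

set vax_rate = -1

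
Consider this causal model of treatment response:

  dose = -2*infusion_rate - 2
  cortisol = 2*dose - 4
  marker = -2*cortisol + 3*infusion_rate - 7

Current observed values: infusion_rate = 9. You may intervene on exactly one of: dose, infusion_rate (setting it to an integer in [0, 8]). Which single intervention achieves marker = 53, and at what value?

Intervening on dose: marker = -4*dose + 28. Reaching 53 requires dose = -25/4, not an integer.
Intervening on infusion_rate: with other inputs at their observed values, marker = 11*infusion_rate + 9. Solving for 53 gives infusion_rate = 4, within [0, 8].

set infusion_rate = 4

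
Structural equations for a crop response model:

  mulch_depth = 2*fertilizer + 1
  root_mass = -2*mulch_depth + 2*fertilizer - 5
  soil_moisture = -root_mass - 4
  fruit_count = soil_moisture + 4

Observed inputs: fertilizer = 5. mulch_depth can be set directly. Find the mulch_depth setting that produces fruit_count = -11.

mulch_depth = -3

Intervening on mulch_depth fixes its value directly, overriding its dependence on fertilizer.
Substituting into the root_mass equation gives root_mass = -2*mulch_depth + 5.
Substituting into the soil_moisture equation gives soil_moisture = 2*mulch_depth - 9.
Substituting into the fruit_count equation gives fruit_count = 2*mulch_depth - 5.
Solve 2*mulch_depth - 5 = -11: mulch_depth = (-11 + 5) / 2 = -3.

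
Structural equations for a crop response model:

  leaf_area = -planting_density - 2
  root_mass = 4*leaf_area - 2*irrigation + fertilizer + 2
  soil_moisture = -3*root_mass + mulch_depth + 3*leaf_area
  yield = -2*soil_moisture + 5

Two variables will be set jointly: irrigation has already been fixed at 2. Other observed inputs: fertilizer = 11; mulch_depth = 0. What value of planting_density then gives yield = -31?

planting_density = 3

With irrigation held at 2:
Substituting into the root_mass equation gives root_mass = -4*planting_density + 1.
Substituting into the soil_moisture equation gives soil_moisture = 9*planting_density - 9.
Substituting into the yield equation gives yield = -18*planting_density + 23.
Solve -18*planting_density + 23 = -31: planting_density = (-31 - 23) / -18 = 3.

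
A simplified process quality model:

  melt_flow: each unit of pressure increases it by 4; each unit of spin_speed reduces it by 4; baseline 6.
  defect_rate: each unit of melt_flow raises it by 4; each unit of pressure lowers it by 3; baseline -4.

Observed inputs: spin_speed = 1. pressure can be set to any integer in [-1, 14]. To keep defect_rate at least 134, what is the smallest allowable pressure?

pressure = 10

Substituting into the melt_flow equation gives melt_flow = 4*pressure + 2.
Substituting into the defect_rate equation gives defect_rate = 13*pressure + 4.
Require 13*pressure + 4 ≥ 134, so pressure ≥ 10.
The smallest integer in [-1, 14] satisfying this is 10.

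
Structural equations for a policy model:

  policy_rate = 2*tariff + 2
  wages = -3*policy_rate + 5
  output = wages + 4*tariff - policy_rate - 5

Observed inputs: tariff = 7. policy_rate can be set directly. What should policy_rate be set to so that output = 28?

policy_rate = 0

Intervening on policy_rate fixes its value directly, overriding its dependence on tariff.
Substituting into the output equation gives output = -4*policy_rate + 28.
Solve -4*policy_rate + 28 = 28: policy_rate = (28 - 28) / -4 = 0.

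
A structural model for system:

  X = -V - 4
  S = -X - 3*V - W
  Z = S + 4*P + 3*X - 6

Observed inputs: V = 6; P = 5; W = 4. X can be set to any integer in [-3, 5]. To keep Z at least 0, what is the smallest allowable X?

X = 4

Intervening on X fixes its value directly, overriding its dependence on V.
Substituting into the S equation gives S = -X - 22.
Substituting into the Z equation gives Z = 2*X - 8.
Require 2*X - 8 ≥ 0, so X ≥ 4.
The smallest integer in [-3, 5] satisfying this is 4.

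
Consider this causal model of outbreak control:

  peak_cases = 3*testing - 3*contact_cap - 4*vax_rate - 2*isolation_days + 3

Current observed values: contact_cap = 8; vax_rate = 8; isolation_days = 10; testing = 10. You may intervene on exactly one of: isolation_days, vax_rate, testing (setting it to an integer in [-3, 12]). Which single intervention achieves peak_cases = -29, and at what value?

set isolation_days = 3

Intervening on isolation_days: with other inputs at their observed values, peak_cases = -2*isolation_days - 23. Solving for -29 gives isolation_days = 3, within [-3, 12].
Intervening on vax_rate: peak_cases = -4*vax_rate - 11. Reaching -29 requires vax_rate = 9/2, not an integer.
Intervening on testing: peak_cases = 3*testing - 73. Reaching -29 requires testing = 44/3, not an integer.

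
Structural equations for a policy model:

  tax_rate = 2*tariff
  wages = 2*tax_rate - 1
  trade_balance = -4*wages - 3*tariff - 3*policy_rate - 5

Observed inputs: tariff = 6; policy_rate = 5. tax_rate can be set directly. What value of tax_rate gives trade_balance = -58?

tax_rate = 3

Intervening on tax_rate fixes its value directly, overriding its dependence on tariff.
Substituting into the trade_balance equation gives trade_balance = -8*tax_rate - 34.
Solve -8*tax_rate - 34 = -58: tax_rate = (-58 + 34) / -8 = 3.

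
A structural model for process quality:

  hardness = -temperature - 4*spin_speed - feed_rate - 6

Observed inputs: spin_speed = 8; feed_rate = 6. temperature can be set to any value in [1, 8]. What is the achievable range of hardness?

Substituting into the hardness equation gives hardness = -temperature - 44.
Linear in temperature, so extremes are at the endpoints: temperature = 1 gives hardness = -45; temperature = 8 gives hardness = -52.

-52 to -45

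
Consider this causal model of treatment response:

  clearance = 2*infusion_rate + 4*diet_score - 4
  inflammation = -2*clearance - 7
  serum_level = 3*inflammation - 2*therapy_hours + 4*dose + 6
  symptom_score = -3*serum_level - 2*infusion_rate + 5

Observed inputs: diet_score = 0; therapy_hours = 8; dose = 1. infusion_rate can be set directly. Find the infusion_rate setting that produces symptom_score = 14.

infusion_rate = 0

Substituting into the clearance equation gives clearance = 2*infusion_rate - 4.
So inflammation = -4*infusion_rate + 1.
So serum_level = -12*infusion_rate - 3.
Substituting into the symptom_score equation gives symptom_score = 34*infusion_rate + 14.
Solve 34*infusion_rate + 14 = 14: infusion_rate = (14 - 14) / 34 = 0.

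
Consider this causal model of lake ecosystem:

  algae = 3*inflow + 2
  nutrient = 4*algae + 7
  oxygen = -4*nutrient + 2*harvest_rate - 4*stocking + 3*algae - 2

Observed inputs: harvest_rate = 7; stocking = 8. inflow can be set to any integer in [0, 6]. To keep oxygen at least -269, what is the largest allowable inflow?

Substituting into the nutrient equation gives nutrient = 12*inflow + 15.
This gives oxygen = -39*inflow - 74.
Require -39*inflow - 74 ≥ -269, so inflow ≤ 5.
The largest integer in [0, 6] satisfying this is 5.

inflow = 5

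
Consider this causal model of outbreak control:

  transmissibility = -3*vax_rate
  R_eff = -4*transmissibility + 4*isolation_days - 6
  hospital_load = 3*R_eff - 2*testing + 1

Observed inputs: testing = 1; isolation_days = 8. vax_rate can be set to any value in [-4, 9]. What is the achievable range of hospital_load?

Substituting into the R_eff equation gives R_eff = 12*vax_rate + 26.
Substituting into the hospital_load equation gives hospital_load = 36*vax_rate + 77.
Linear in vax_rate, so extremes are at the endpoints: vax_rate = -4 gives hospital_load = -67; vax_rate = 9 gives hospital_load = 401.

-67 to 401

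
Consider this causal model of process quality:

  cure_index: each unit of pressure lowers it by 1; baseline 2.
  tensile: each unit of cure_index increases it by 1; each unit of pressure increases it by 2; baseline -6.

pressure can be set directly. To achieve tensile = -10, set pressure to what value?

pressure = -6

Substituting into the tensile equation gives tensile = pressure - 4.
Solve pressure - 4 = -10: pressure = (-10 + 4) / 1 = -6.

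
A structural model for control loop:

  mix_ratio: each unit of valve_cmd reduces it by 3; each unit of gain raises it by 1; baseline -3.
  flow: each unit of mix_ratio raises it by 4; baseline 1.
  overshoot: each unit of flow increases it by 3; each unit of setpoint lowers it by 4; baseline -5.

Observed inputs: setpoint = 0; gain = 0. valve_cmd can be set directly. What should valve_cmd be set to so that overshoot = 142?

Substituting into the mix_ratio equation gives mix_ratio = -3*valve_cmd - 3.
So flow = -12*valve_cmd - 11.
overshoot becomes -36*valve_cmd - 38.
Solve -36*valve_cmd - 38 = 142: valve_cmd = (142 + 38) / -36 = -5.

valve_cmd = -5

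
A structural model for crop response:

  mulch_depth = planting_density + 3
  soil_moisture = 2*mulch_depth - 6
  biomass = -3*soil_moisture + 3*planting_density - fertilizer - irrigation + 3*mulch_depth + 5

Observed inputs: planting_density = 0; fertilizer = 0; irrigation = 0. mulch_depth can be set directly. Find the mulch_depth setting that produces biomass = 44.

mulch_depth = -7

Intervening on mulch_depth fixes its value directly, overriding its dependence on planting_density.
Substituting into the biomass equation gives biomass = -3*mulch_depth + 23.
Solve -3*mulch_depth + 23 = 44: mulch_depth = (44 - 23) / -3 = -7.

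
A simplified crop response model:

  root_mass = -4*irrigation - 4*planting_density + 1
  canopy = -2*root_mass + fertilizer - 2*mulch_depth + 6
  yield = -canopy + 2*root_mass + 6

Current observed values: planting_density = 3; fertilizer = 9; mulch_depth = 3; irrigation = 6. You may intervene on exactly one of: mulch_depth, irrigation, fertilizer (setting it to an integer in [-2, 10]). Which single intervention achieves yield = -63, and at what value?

Intervening on mulch_depth: yield = 2*mulch_depth - 149. Reaching -63 requires mulch_depth = 43, outside [-2, 10].
Intervening on irrigation: with other inputs at their observed values, yield = -16*irrigation - 47. Solving for -63 gives irrigation = 1, within [-2, 10].
Intervening on fertilizer: yield = -fertilizer - 134. Reaching -63 requires fertilizer = -71, outside [-2, 10].

set irrigation = 1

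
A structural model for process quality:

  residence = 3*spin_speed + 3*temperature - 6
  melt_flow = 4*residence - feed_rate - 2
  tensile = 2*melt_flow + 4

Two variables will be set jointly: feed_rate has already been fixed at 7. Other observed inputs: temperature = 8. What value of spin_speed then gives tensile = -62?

With feed_rate held at 7:
Substituting into the residence equation gives residence = 3*spin_speed + 18.
Substituting into the melt_flow equation gives melt_flow = 12*spin_speed + 63.
Substituting into the tensile equation gives tensile = 24*spin_speed + 130.
Solve 24*spin_speed + 130 = -62: spin_speed = (-62 - 130) / 24 = -8.

spin_speed = -8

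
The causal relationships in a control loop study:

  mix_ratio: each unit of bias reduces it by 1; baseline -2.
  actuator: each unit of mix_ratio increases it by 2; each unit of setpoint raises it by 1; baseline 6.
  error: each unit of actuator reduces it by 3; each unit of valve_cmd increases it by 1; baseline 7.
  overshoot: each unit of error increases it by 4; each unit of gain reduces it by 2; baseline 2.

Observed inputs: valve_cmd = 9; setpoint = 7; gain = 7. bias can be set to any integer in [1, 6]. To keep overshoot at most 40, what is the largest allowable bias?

bias = 4

Substituting into the actuator equation gives actuator = -2*bias + 9.
Substituting into the error equation gives error = 6*bias - 11.
So overshoot = 24*bias - 56.
Require 24*bias - 56 ≤ 40, so bias ≤ 4.
The largest integer in [1, 6] satisfying this is 4.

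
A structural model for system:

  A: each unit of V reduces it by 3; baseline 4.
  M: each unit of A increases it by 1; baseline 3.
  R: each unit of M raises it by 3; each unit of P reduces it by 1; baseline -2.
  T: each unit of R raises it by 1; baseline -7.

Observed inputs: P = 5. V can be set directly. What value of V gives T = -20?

V = 3

Substituting into the M equation gives M = -3*V + 7.
This gives R = -9*V + 14.
T becomes -9*V + 7.
Solve -9*V + 7 = -20: V = (-20 - 7) / -9 = 3.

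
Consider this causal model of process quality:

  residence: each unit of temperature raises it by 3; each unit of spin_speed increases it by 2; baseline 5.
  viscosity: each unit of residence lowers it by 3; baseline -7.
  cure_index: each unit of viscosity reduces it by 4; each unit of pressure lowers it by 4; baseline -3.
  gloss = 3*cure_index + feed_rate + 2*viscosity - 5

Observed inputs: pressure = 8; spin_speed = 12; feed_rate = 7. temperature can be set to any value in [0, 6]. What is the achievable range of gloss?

Substituting into the residence equation gives residence = 3*temperature + 29.
viscosity becomes -9*temperature - 94.
cure_index becomes 36*temperature + 341.
This gives gloss = 90*temperature + 837.
Linear in temperature, so extremes are at the endpoints: temperature = 0 gives gloss = 837; temperature = 6 gives gloss = 1377.

837 to 1377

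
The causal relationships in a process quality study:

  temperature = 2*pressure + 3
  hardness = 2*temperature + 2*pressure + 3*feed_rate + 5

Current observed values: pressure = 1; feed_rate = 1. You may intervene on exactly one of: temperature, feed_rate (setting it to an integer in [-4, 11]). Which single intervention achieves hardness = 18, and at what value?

Intervening on temperature: with other inputs at their observed values, hardness = 2*temperature + 10. Solving for 18 gives temperature = 4, within [-4, 11].
Intervening on feed_rate: hardness = 3*feed_rate + 17. Reaching 18 requires feed_rate = 1/3, not an integer.

set temperature = 4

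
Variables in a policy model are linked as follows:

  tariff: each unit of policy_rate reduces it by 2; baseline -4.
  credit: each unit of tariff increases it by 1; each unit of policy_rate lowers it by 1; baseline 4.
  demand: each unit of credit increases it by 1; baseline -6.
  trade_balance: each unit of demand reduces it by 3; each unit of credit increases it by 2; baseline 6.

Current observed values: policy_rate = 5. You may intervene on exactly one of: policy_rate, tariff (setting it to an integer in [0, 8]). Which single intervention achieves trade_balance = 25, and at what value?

set tariff = 0

Intervening on policy_rate: trade_balance = 3*policy_rate + 24. Reaching 25 requires policy_rate = 1/3, not an integer.
Intervening on tariff: with other inputs at their observed values, trade_balance = -tariff + 25. Solving for 25 gives tariff = 0, within [0, 8].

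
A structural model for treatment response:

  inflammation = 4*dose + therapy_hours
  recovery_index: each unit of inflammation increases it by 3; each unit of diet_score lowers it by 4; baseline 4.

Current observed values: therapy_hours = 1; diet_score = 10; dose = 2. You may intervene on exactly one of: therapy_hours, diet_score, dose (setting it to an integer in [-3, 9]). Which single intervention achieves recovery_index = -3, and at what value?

Intervening on therapy_hours: with other inputs at their observed values, recovery_index = 3*therapy_hours - 12. Solving for -3 gives therapy_hours = 3, within [-3, 9].
Intervening on diet_score: recovery_index = -4*diet_score + 31. Reaching -3 requires diet_score = 17/2, not an integer.
Intervening on dose: recovery_index = 12*dose - 33. Reaching -3 requires dose = 5/2, not an integer.

set therapy_hours = 3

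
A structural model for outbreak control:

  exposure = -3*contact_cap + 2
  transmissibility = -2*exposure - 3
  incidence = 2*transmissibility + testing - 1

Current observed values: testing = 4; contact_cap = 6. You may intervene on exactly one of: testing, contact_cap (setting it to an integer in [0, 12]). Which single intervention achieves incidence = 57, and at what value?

Intervening on testing: with other inputs at their observed values, incidence = testing + 57. Solving for 57 gives testing = 0, within [0, 12].
Intervening on contact_cap: incidence = 12*contact_cap - 11. Reaching 57 requires contact_cap = 17/3, not an integer.

set testing = 0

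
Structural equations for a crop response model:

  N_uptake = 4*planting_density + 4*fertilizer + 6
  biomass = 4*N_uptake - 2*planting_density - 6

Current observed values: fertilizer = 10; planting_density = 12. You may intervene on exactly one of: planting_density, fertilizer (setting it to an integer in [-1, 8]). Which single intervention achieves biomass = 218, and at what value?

set fertilizer = 2

Intervening on planting_density: biomass = 14*planting_density + 178. Reaching 218 requires planting_density = 20/7, not an integer.
Intervening on fertilizer: with other inputs at their observed values, biomass = 16*fertilizer + 186. Solving for 218 gives fertilizer = 2, within [-1, 8].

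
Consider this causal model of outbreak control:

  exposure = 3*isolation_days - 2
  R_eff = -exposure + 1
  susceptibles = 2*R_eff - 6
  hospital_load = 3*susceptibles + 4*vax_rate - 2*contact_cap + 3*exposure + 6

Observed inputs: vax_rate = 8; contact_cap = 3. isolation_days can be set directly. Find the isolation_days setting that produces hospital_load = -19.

Substituting into the R_eff equation gives R_eff = -3*isolation_days + 3.
Substituting into the susceptibles equation gives susceptibles = -6*isolation_days.
Substituting into the hospital_load equation gives hospital_load = -9*isolation_days + 26.
Solve -9*isolation_days + 26 = -19: isolation_days = (-19 - 26) / -9 = 5.

isolation_days = 5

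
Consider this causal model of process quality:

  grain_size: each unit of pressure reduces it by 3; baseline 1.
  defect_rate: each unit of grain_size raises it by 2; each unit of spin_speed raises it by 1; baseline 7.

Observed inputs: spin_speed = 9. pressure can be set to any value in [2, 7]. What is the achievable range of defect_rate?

-24 to 6

Substituting into the defect_rate equation gives defect_rate = -6*pressure + 18.
Linear in pressure, so extremes are at the endpoints: pressure = 2 gives defect_rate = 6; pressure = 7 gives defect_rate = -24.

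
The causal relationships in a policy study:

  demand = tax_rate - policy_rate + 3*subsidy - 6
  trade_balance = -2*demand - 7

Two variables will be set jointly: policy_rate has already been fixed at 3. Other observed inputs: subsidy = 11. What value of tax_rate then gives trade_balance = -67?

tax_rate = 6

With policy_rate held at 3:
Substituting into the demand equation gives demand = tax_rate + 24.
Substituting into the trade_balance equation gives trade_balance = -2*tax_rate - 55.
Solve -2*tax_rate - 55 = -67: tax_rate = (-67 + 55) / -2 = 6.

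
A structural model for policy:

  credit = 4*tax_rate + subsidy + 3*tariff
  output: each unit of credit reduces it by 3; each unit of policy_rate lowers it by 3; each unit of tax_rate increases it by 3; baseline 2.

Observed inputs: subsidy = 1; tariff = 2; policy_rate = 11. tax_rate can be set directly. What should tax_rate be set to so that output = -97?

tax_rate = 5

Substituting into the credit equation gives credit = 4*tax_rate + 7.
Substituting into the output equation gives output = -9*tax_rate - 52.
Solve -9*tax_rate - 52 = -97: tax_rate = (-97 + 52) / -9 = 5.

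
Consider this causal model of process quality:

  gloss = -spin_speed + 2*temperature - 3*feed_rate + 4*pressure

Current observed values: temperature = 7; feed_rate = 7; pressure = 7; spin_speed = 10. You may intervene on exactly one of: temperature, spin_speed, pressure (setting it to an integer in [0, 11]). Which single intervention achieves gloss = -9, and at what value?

set pressure = 2

Intervening on temperature: gloss = 2*temperature - 3. Reaching -9 requires temperature = -3, outside [0, 11].
Intervening on spin_speed: gloss = -spin_speed + 21. Reaching -9 requires spin_speed = 30, outside [0, 11].
Intervening on pressure: with other inputs at their observed values, gloss = 4*pressure - 17. Solving for -9 gives pressure = 2, within [0, 11].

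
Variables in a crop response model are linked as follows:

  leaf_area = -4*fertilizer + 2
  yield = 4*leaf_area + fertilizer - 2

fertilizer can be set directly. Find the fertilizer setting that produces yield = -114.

Substituting into the yield equation gives yield = -15*fertilizer + 6.
Solve -15*fertilizer + 6 = -114: fertilizer = (-114 - 6) / -15 = 8.

fertilizer = 8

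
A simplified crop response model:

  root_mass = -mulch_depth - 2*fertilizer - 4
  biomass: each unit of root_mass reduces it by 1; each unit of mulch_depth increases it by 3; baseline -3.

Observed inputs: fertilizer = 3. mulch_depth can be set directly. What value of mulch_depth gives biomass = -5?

Substituting into the root_mass equation gives root_mass = -mulch_depth - 10.
This gives biomass = 4*mulch_depth + 7.
Solve 4*mulch_depth + 7 = -5: mulch_depth = (-5 - 7) / 4 = -3.

mulch_depth = -3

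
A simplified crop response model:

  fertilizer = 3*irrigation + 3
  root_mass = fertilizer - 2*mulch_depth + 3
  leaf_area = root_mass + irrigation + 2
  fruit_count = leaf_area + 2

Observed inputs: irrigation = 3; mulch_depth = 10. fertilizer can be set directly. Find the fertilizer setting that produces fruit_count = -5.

fertilizer = 5

Intervening on fertilizer fixes its value directly, overriding its dependence on irrigation.
Substituting into the root_mass equation gives root_mass = fertilizer - 17.
So leaf_area = fertilizer - 12.
This gives fruit_count = fertilizer - 10.
Solve fertilizer - 10 = -5: fertilizer = (-5 + 10) / 1 = 5.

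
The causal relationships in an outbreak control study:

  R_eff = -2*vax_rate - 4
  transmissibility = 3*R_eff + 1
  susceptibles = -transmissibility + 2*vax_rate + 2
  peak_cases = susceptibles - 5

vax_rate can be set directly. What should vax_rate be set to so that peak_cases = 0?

Substituting into the transmissibility equation gives transmissibility = -6*vax_rate - 11.
This gives susceptibles = 8*vax_rate + 13.
So peak_cases = 8*vax_rate + 8.
Solve 8*vax_rate + 8 = 0: vax_rate = (0 - 8) / 8 = -1.

vax_rate = -1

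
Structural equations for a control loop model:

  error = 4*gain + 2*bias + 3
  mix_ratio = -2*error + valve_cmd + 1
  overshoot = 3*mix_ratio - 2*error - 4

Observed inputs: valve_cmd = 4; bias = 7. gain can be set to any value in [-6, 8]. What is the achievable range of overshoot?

-381 to 67

Substituting into the error equation gives error = 4*gain + 17.
Substituting into the mix_ratio equation gives mix_ratio = -8*gain - 29.
Substituting into the overshoot equation gives overshoot = -32*gain - 125.
Linear in gain, so extremes are at the endpoints: gain = -6 gives overshoot = 67; gain = 8 gives overshoot = -381.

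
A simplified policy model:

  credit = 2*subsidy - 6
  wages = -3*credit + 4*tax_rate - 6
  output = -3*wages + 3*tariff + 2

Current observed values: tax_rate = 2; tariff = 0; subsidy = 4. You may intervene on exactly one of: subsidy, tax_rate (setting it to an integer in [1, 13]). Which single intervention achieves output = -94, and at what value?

set tax_rate = 11

Intervening on subsidy: output = 18*subsidy - 58. Reaching -94 requires subsidy = -2, outside [1, 13].
Intervening on tax_rate: with other inputs at their observed values, output = -12*tax_rate + 38. Solving for -94 gives tax_rate = 11, within [1, 13].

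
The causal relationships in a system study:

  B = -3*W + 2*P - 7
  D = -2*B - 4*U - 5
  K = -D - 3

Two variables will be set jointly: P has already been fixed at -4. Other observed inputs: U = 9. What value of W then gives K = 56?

W = -8

With P held at -4:
Substituting into the B equation gives B = -3*W - 15.
D becomes 6*W - 11.
So K = -6*W + 8.
Solve -6*W + 8 = 56: W = (56 - 8) / -6 = -8.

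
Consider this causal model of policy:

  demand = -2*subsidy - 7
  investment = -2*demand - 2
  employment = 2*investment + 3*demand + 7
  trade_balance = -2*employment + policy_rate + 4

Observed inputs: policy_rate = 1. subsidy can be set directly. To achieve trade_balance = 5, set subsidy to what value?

subsidy = -5

Substituting into the investment equation gives investment = 4*subsidy + 12.
So employment = 2*subsidy + 10.
Substituting into the trade_balance equation gives trade_balance = -4*subsidy - 15.
Solve -4*subsidy - 15 = 5: subsidy = (5 + 15) / -4 = -5.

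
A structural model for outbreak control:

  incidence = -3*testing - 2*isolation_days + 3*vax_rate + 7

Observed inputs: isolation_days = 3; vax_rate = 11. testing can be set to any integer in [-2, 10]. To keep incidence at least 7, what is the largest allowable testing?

testing = 9

Substituting into the incidence equation gives incidence = -3*testing + 34.
Require -3*testing + 34 ≥ 7, so testing ≤ 9.
The largest integer in [-2, 10] satisfying this is 9.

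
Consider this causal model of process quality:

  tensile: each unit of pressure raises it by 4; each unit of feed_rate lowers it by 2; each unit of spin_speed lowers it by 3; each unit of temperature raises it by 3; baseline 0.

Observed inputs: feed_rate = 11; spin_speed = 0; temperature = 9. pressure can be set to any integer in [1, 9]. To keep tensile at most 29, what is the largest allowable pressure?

pressure = 6

Substituting into the tensile equation gives tensile = 4*pressure + 5.
Require 4*pressure + 5 ≤ 29, so pressure ≤ 6.
The largest integer in [1, 9] satisfying this is 6.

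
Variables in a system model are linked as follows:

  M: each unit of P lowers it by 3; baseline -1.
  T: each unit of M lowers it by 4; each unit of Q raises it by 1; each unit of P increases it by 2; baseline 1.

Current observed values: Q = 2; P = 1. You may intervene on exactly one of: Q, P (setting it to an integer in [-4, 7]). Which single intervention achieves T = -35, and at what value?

set P = -3

Intervening on Q: T = Q + 19. Reaching -35 requires Q = -54, outside [-4, 7].
Intervening on P: with other inputs at their observed values, T = 14*P + 7. Solving for -35 gives P = -3, within [-4, 7].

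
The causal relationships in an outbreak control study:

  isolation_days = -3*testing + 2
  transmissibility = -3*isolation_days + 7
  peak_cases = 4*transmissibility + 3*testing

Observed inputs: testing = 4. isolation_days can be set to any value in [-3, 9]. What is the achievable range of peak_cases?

Intervening on isolation_days fixes its value directly, overriding its dependence on testing.
Substituting into the peak_cases equation gives peak_cases = -12*isolation_days + 40.
Linear in isolation_days, so extremes are at the endpoints: isolation_days = -3 gives peak_cases = 76; isolation_days = 9 gives peak_cases = -68.

-68 to 76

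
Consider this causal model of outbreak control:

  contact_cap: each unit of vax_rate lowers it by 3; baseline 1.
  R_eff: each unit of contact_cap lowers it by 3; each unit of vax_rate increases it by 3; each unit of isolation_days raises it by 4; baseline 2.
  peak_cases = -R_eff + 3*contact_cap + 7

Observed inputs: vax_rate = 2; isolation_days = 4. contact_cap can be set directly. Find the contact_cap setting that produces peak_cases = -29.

Intervening on contact_cap fixes its value directly, overriding its dependence on vax_rate.
Substituting into the R_eff equation gives R_eff = -3*contact_cap + 24.
Substituting into the peak_cases equation gives peak_cases = 6*contact_cap - 17.
Solve 6*contact_cap - 17 = -29: contact_cap = (-29 + 17) / 6 = -2.

contact_cap = -2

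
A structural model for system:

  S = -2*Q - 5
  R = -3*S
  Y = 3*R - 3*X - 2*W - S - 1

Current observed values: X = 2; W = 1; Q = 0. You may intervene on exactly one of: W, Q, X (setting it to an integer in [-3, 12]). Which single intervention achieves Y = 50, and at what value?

set X = -1

Intervening on W: Y = -2*W + 43. Reaching 50 requires W = -7/2, not an integer.
Intervening on Q: Y = 20*Q + 41. Reaching 50 requires Q = 9/20, not an integer.
Intervening on X: with other inputs at their observed values, Y = -3*X + 47. Solving for 50 gives X = -1, within [-3, 12].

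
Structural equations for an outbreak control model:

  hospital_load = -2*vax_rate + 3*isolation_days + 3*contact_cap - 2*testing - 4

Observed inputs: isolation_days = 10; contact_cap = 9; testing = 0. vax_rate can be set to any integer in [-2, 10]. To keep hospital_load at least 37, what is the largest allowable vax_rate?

Substituting into the hospital_load equation gives hospital_load = -2*vax_rate + 53.
Require -2*vax_rate + 53 ≥ 37, so vax_rate ≤ 8.
The largest integer in [-2, 10] satisfying this is 8.

vax_rate = 8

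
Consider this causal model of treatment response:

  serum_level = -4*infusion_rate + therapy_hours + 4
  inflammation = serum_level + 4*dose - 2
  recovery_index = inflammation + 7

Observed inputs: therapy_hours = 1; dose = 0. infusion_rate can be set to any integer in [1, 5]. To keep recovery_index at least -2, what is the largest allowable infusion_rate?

Substituting into the serum_level equation gives serum_level = -4*infusion_rate + 5.
inflammation becomes -4*infusion_rate + 3.
This gives recovery_index = -4*infusion_rate + 10.
Require -4*infusion_rate + 10 ≥ -2, so infusion_rate ≤ 3.
The largest integer in [1, 5] satisfying this is 3.

infusion_rate = 3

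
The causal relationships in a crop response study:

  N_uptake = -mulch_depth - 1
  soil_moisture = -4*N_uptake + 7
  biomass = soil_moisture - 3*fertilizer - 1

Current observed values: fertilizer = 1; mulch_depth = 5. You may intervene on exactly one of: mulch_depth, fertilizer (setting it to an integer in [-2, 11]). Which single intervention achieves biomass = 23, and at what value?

Intervening on mulch_depth: with other inputs at their observed values, biomass = 4*mulch_depth + 7. Solving for 23 gives mulch_depth = 4, within [-2, 11].
Intervening on fertilizer: biomass = -3*fertilizer + 30. Reaching 23 requires fertilizer = 7/3, not an integer.

set mulch_depth = 4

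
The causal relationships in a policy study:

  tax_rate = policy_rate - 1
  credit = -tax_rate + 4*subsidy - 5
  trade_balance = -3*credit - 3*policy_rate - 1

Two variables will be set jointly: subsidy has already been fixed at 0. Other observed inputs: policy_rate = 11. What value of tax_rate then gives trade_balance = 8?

tax_rate = 9

With subsidy held at 0:
Intervening on tax_rate fixes its value directly, overriding its dependence on policy_rate.
Substituting into the credit equation gives credit = -tax_rate - 5.
Substituting into the trade_balance equation gives trade_balance = 3*tax_rate - 19.
Solve 3*tax_rate - 19 = 8: tax_rate = (8 + 19) / 3 = 9.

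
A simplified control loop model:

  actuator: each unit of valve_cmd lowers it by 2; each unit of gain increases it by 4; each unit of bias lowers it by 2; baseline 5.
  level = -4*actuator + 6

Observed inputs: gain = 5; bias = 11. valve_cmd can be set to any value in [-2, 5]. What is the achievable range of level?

Substituting into the actuator equation gives actuator = -2*valve_cmd + 3.
Substituting into the level equation gives level = 8*valve_cmd - 6.
Linear in valve_cmd, so extremes are at the endpoints: valve_cmd = -2 gives level = -22; valve_cmd = 5 gives level = 34.

-22 to 34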